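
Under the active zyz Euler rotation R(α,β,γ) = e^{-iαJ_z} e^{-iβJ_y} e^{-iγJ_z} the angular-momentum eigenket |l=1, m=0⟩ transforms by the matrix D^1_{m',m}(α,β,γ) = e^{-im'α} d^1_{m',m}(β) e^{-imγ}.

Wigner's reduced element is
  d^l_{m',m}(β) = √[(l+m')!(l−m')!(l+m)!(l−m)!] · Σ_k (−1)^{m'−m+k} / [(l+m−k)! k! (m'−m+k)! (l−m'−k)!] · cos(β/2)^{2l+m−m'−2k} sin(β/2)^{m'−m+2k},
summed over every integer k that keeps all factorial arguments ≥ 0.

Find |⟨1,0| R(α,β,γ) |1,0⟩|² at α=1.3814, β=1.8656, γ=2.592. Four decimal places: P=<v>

P=0.0844

Split into d^1_{0,0}(β=1.8656) × two z-phases.
Half-angle: c=0.595587, s=0.803291. N=√(1·1·1·1)=1.000000
Admissible k: 0..1 (factorial args all ≥0)
  k=0: (−1)^0·1.0000/(1)·0.5956^2·0.8033^0 = +0.354724
  k=1: (−1)^1·1.0000/(1)·0.5956^0·0.8033^2 = -0.645276
d^1_{0,0}(1.8656) = +0.354724 -0.645276 = -0.290552
|D^1_{0,0}|² = |d^1_{0,0}(β)|² = (-0.290552)² = 0.084420 (the z-rotation phases have unit modulus)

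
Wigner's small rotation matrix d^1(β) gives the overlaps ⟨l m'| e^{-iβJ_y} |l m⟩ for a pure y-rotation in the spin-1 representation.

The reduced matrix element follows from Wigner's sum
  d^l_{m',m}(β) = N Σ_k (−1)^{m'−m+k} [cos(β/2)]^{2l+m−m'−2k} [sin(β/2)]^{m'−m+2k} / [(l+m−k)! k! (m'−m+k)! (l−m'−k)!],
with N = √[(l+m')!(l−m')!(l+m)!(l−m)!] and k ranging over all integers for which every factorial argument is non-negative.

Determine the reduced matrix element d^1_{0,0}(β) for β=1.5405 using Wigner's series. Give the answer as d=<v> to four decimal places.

d^1_{0,0}(β=1.5405) via Wigner's sum:
c=cos(1.5405/2)=0.717737, s=sin(1.5405/2)=0.696315; N=√[1·1·1·1]=1.000000
The bounds max(0,m−m')=0 and min(l+m,l−m')=1 give 2 terms
  k=0: (−1)^0·1.0000/(1)·0.7177^2·0.6963^0 = +0.515146
  k=1: (−1)^1·1.0000/(1)·0.7177^0·0.6963^2 = -0.484854
d^1_{0,0}(1.5405) = +0.515146 -0.484854 = +0.030292

d=0.0303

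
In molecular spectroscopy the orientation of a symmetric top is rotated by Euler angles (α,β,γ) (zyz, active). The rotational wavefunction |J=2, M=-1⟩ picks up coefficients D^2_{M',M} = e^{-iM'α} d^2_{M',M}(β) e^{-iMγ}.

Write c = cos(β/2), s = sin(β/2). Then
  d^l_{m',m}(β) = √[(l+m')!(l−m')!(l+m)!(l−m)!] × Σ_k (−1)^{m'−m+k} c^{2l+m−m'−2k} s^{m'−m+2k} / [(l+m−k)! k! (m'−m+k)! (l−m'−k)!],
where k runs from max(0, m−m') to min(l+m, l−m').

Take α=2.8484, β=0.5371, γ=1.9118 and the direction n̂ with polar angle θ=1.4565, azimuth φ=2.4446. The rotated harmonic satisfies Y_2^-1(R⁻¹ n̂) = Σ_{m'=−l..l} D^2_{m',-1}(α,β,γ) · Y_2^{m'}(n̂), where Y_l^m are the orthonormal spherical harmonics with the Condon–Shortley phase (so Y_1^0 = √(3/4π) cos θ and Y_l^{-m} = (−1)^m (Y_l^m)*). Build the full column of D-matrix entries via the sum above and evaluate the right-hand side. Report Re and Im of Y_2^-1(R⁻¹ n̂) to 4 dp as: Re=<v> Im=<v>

Re=-0.2668 Im=0.2421

Need the full column D^2_{m',-1} for m'=−2..2 at α=2.8484, β=0.5371, γ=1.9118.
cos(β/2)=0.964157, sin(β/2)=0.265334
d^2_{-2,-1}: single k=1 term ⇒ +0.475626;  D = +0.115542+0.461378i
d^2_{-1,-1}: k∈[0..1] ⇒ +0.864153 -0.196337 = +0.667816;  D = +0.031917-0.667053i
d^2_{0,-1}: k∈[0..1] ⇒ -0.582520 +0.044116 = -0.538404;  D = +0.180060-0.507402i
d^2_{1,-1}: k∈[0..1] ⇒ +0.196337 -0.004956 = +0.191380;  D = +0.113399-0.154166i
d^2_{2,-1}: single k=0 term ⇒ -0.036021;  D = +0.028819-0.021610i
Y_2^{m'}(θ=1.4565,φ=2.4446) and Σ D·Y over m':
  (+0.1155+0.4614i)·(+0.0671+0.3753i)  (+0.0319-0.6671i)·(-0.0671-0.0562i)  (+0.1801-0.5074i)·(-0.3031+0.0000i)  (+0.1134-0.1542i)·(+0.0671-0.0562i)  (+0.0288-0.0216i)·(+0.0671-0.3753i)
Y_2^-1(R⁻¹ n̂) = -0.266835+0.242083i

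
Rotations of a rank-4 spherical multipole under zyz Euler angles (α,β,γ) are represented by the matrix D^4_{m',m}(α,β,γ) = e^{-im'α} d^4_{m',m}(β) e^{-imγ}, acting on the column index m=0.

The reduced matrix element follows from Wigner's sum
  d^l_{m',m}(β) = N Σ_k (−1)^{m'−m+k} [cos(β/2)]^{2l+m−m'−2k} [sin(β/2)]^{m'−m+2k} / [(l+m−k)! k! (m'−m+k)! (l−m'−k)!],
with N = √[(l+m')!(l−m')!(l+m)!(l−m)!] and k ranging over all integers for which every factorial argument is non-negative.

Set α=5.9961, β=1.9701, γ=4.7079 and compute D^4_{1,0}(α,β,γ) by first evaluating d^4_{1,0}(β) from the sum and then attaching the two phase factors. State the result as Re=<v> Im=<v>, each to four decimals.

Re=-0.3729 Im=-0.1101

Split into d^4_{1,0}(β=1.9701) × two z-phases.
With c≡cos(β/2)=0.552821 and s≡sin(β/2)=0.833300, N=[120·6·24·24]^{1/2}=643.987578
k: max(0,(0)−(1))=0 … min(4+(0),4−(1))=3
  k=0: (−1)^1·643.9876/(144)·0.5528^7·0.8333^1 = -0.058804
  k=1: (−1)^2·643.9876/(24)·0.5528^5·0.8333^3 = +0.801668
  k=2: (−1)^3·643.9876/(24)·0.5528^3·0.8333^5 = -1.821491
  k=3: (−1)^4·643.9876/(144)·0.5528^1·0.8333^7 = +0.689777
d^4_{1,0}(1.9701) = -0.058804 +0.801668 -1.821491 +0.689777 = -0.388851
D = (+0.959073+0.283158i)·(-0.388851)·(+1.000000+0.000000i) = -0.372937-0.110106i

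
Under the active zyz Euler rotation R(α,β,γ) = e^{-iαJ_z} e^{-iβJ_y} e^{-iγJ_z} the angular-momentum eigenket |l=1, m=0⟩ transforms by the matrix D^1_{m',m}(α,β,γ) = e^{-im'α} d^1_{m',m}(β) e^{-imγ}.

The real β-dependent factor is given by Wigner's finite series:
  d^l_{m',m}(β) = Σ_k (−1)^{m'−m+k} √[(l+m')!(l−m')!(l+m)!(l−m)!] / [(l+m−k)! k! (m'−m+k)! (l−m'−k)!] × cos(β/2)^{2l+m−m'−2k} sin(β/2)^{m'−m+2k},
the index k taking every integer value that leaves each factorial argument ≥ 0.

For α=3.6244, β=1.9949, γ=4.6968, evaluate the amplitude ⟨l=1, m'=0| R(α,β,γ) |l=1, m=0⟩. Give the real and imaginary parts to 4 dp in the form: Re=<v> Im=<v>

Re=-0.4115 Im=0.0000

First d^1_{0,0}(β=1.9949), then the phase factors e^{-i(0)α} and e^{-i(0)γ}:
c=cos(1.9949/2)=0.542446, s=sin(1.9949/2)=0.840090; N=√[1·1·1·1]=1.000000
Admissible k: 0..1 (factorial args all ≥0)
  k=0: (−1)^0·1.0000/(1)·0.5424^2·0.8401^0 = +0.294248
  k=1: (−1)^1·1.0000/(1)·0.5424^0·0.8401^2 = -0.705752
d^1_{0,0}(1.9949) = +0.294248 -0.705752 = -0.411504
Attach z-rotation phases: D = e^{-i(0)(3.6244)}·(-0.411504)·e^{-i(0)(4.6968)} = -0.411504+0.000000i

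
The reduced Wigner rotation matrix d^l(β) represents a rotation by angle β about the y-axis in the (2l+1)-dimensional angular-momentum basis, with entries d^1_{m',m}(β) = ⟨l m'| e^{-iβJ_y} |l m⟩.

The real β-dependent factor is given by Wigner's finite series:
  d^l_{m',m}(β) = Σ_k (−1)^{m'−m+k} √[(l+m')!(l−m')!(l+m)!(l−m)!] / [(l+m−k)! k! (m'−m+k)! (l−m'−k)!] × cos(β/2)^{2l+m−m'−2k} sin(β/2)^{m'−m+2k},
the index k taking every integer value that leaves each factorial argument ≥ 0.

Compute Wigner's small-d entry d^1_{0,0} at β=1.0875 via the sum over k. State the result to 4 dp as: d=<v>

d=0.4647

d^1_{0,0}(β=1.0875) via Wigner's sum:
Half-angle: c=0.855775, s=0.517349. N=√(1·1·1·1)=1.000000
k: max(0,(0)−(0))=0 … min(1+(0),1−(0))=1
  k=0: (−1)^0·1.0000/(1)·0.8558^2·0.5173^0 = +0.732350
  k=1: (−1)^1·1.0000/(1)·0.8558^0·0.5173^2 = -0.267650
d^1_{0,0}(1.0875) = +0.732350 -0.267650 = +0.464700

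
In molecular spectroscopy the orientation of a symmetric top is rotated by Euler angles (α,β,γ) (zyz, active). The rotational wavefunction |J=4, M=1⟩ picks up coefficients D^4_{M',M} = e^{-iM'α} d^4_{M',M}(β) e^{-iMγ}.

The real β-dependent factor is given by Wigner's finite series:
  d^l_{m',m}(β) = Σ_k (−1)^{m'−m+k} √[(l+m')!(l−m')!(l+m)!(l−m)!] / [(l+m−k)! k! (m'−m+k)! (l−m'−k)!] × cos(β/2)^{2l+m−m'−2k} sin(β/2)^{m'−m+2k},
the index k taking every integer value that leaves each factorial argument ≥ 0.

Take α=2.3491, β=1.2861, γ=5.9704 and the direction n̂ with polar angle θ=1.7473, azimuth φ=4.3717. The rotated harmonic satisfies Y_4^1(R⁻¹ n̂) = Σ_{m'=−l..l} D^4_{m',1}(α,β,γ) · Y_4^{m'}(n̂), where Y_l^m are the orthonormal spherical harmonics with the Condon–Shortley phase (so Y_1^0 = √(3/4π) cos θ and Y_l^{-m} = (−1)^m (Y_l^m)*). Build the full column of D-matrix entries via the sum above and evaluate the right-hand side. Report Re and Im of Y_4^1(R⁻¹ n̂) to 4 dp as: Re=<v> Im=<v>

Need the full column D^4_{m',1} for m'=−4..4 at α=2.3491, β=1.2861, γ=5.9704.
cos(β/2)=0.800271, sin(β/2)=0.599639
d^4_{-4,1}: single k=5 term ⇒ +0.297341;  D = -0.285396-0.083430i
d^4_{-3,1}: k∈[4..5] ⇒ +0.701497 -0.236311 = +0.465187;  D = +0.220526+0.409593i
d^4_{-2,1}: k∈[3..5] ⇒ +1.000850 -0.842881 +0.094646 = +0.252615;  D = +0.074314-0.241437i
d^4_{-1,1}: k∈[2..5] ⇒ +0.944498 -1.590847 +0.446585 -0.016715 = -0.216479;  D = +0.192045-0.099909i
d^4_{0,1}: k∈[1..4] ⇒ +0.563719 -1.898979 +1.066170 -0.099766 = -0.368856;  D = -0.350959-0.113501i
d^4_{1,1}: k∈[0..3] ⇒ +0.168227 -1.416747 +1.590847 -0.297724 = +0.044603;  D = -0.020022-0.039857i
d^4_{2,1}: k∈[0..2] ⇒ -0.534791 +1.501275 -0.561921 = +0.404563;  D = -0.129937+0.383129i
d^4_{3,1}: k∈[0..1] ⇒ +0.749672 -0.701497 = +0.048174;  D = +0.043351-0.021012i
d^4_{4,1}: single k=0 term ⇒ -0.529600;  D = +0.499077+0.177195i
Y_4^{m'}(θ=1.7473,φ=4.3717) and Σ D·Y over m':
  (-0.2854-0.0834i)·(+0.0859+0.4067i)  (+0.2205+0.4096i)·(-0.1789+0.1094i)  (+0.0743-0.2414i)·(+0.1975+0.1601i)  (+0.1920-0.0999i)·(-0.0761+0.2146i)  (-0.3510-0.1135i)·(+0.2230+0.0000i)  (-0.0200-0.0399i)·(+0.0761+0.2146i)  (-0.1299+0.3831i)·(+0.1975-0.1601i)  (+0.0434-0.0210i)·(+0.1789+0.1094i)  (+0.4991+0.1772i)·(+0.0859-0.4067i)
Y_4^1(R⁻¹ n̂) = +0.074759-0.282316i

Re=0.0748 Im=-0.2823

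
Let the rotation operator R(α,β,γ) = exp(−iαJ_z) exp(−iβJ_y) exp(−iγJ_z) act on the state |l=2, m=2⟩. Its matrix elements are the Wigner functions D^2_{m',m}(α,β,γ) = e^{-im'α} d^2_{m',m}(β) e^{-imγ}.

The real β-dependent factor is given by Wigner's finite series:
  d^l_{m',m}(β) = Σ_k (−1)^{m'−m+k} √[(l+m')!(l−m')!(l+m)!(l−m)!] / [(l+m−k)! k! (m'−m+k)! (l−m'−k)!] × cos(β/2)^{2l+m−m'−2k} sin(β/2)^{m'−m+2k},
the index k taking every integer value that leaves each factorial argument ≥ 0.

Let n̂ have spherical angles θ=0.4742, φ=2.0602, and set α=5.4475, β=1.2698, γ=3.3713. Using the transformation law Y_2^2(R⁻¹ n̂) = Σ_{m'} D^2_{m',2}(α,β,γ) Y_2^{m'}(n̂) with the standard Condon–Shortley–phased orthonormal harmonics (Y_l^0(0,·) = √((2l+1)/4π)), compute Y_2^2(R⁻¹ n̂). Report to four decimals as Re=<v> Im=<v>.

Need the full column D^2_{m',2} for m'=−2..2 at α=5.4475, β=1.2698, γ=3.3713.
cos(β/2)=0.805131, sin(β/2)=0.593097
d^2_{-2,2}: single k=4 term ⇒ +0.123738;  D = -0.065727-0.104838i
d^2_{-1,2}: single k=3 term ⇒ +0.335949;  D = +0.091451-0.323262i
d^2_{0,2}: single k=2 term ⇒ +0.558548;  D = +0.500633-0.247673i
d^2_{1,2}: single k=1 term ⇒ +0.619092;  D = +0.575782+0.227488i
d^2_{2,2}: single k=0 term ⇒ +0.420210;  D = +0.147573+0.393444i
Y_2^{m'}(θ=0.4742,φ=2.0602) and Σ D·Y over m':
  (-0.0657-0.1048i)·(-0.0449+0.0668i)  (+0.0915-0.3233i)·(-0.1475-0.2770i)  (+0.5006-0.2477i)·(+0.4335+0.0000i)  (+0.5758+0.2275i)·(+0.1475-0.2770i)  (+0.1476+0.3934i)·(-0.0449-0.0668i)
Y_2^2(R⁻¹ n̂) = +0.291575-0.238161i

Re=0.2916 Im=-0.2382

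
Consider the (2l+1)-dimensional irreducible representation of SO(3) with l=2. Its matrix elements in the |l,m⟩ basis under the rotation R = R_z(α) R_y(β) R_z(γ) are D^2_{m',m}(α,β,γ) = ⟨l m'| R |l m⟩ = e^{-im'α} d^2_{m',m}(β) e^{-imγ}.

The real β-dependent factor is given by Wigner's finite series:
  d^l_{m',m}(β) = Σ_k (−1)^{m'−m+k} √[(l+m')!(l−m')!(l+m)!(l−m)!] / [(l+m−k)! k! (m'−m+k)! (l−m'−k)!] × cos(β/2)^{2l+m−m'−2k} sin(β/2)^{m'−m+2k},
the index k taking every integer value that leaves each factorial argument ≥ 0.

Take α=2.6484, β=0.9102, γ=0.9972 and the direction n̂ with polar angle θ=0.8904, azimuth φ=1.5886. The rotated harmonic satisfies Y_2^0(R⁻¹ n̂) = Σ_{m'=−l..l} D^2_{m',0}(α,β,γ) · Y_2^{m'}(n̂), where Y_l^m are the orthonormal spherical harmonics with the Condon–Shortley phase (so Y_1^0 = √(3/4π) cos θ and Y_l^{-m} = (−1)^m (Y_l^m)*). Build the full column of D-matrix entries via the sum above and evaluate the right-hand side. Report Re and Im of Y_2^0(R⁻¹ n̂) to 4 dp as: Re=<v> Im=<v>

Re=0.1301 Im=0.0000

Need the full column D^2_{m',0} for m'=−2..2 at α=2.6484, β=0.9102, γ=0.9972.
cos(β/2)=0.898217, sin(β/2)=0.439552
d^2_{-2,0}: single k=2 term ⇒ +0.381820;  D = +0.210653-0.318452i
d^2_{-1,0}: k∈[1..2] ⇒ +0.780243 -0.186848 = +0.593395;  D = -0.522678+0.280937i
d^2_{0,0}: k∈[0..2] ⇒ +0.650916 -0.623510 +0.037329 = +0.064735;  D = +0.064735+0.000000i
d^2_{1,0}: k∈[0..1] ⇒ -0.780243 +0.186848 = -0.593395;  D = +0.522678+0.280937i
d^2_{2,0}: single k=0 term ⇒ +0.381820;  D = +0.210653+0.318452i
Y_2^{m'}(θ=0.8904,φ=1.5886) and Σ D·Y over m':
  (+0.2107-0.3185i)·(-0.2333+0.0083i)  (-0.5227+0.2809i)·(-0.0067-0.3777i)  (+0.0647+0.0000i)·(+0.0591+0.0000i)  (+0.5227+0.2809i)·(+0.0067-0.3777i)  (+0.2107+0.3185i)·(-0.2333-0.0083i)
Y_2^0(R⁻¹ n̂) = +0.130112-0.000000i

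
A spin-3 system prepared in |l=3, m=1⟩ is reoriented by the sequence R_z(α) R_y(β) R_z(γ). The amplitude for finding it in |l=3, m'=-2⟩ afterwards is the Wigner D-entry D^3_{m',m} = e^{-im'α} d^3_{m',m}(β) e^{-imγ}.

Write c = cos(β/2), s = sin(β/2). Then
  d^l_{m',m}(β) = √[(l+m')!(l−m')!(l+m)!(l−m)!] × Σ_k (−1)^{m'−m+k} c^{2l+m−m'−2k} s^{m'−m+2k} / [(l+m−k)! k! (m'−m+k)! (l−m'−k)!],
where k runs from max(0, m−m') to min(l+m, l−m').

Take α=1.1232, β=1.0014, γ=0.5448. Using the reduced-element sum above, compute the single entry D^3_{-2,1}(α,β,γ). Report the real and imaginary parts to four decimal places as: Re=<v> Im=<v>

Re=-0.0524 Im=0.3982

First d^3_{-2,1}(β=1.0014), then the phase factors e^{-i(-2)α} and e^{-i(1)γ}:
With c≡cos(β/2)=0.877247 and s≡sin(β/2)=0.480040, N=[1·120·24·2]^{1/2}=75.894664
k: max(0,(1)−(-2))=3 … min(3+(1),3−(-2))=4
  k=3: (−1)^0·75.8947/(12)·0.8772^3·0.4800^3 = +0.472310
  k=4: (−1)^1·75.8947/(24)·0.8772^1·0.4800^5 = -0.070714
d^3_{-2,1}(1.0014) = +0.472310 -0.070714 = +0.401595
D = (-0.625368+0.780330i)·(+0.401595)·(+0.855231-0.518247i) = -0.052380+0.398165i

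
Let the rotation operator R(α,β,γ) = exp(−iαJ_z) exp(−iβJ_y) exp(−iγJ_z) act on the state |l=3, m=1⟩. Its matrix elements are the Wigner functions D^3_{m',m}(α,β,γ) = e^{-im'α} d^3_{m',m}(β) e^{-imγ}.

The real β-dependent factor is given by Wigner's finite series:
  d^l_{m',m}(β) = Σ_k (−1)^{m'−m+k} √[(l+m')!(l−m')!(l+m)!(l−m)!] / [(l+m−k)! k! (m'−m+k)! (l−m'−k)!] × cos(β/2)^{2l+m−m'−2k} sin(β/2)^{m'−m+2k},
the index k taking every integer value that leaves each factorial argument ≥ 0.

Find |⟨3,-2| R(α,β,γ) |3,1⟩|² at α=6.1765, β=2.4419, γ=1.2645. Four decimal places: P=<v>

P=0.3386

First d^3_{-2,1}(β=2.4419), then the phase factors e^{-i(-2)α} and e^{-i(1)γ}:
c=cos(2.4419/2)=0.342753, s=sin(2.4419/2)=0.939425; N=√[1·120·24·2]=75.894664
k∈{3,4} keeps every argument non-negative
  k=3: (−1)^0·75.8947/(12)·0.3428^3·0.9394^3 = +0.211136
  k=4: (−1)^1·75.8947/(24)·0.3428^1·0.9394^5 = -0.793037
d^3_{-2,1}(2.4419) = +0.211136 -0.793037 = -0.581901
|D^3_{-2,1}|² = |d^3_{-2,1}(β)|² = (-0.581901)² = 0.338608 (the z-rotation phases have unit modulus)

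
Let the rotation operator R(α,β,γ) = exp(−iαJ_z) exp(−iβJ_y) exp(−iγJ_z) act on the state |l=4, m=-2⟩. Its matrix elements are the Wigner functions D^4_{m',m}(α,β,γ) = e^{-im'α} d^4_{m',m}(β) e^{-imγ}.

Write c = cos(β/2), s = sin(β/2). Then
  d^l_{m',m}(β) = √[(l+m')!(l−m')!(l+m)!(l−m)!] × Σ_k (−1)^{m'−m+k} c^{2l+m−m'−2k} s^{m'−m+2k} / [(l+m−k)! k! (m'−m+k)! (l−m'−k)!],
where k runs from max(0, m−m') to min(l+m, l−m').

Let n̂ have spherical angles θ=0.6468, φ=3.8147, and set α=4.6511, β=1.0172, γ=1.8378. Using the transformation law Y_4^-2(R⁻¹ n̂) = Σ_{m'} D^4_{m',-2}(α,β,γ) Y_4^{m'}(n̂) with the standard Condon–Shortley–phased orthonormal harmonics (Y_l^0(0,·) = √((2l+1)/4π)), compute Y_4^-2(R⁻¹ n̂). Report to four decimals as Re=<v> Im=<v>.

Need the full column D^4_{m',-2} for m'=−4..4 at α=4.6511, β=1.0172, γ=1.8378.
cos(β/2)=0.873427, sin(β/2)=0.486955
d^4_{-4,-2}: single k=2 term ⇒ +0.557079;  D = -0.534000-0.158685i
d^4_{-3,-2}: k∈[1..2] ⇒ +0.706544 -0.658847 = +0.047697;  D = +0.016361-0.044803i
d^4_{-2,-2}: k∈[0..2] ⇒ +0.338699 -1.263336 +0.490855 = -0.433782;  D = -0.397583-0.173478i
d^4_{-1,-2}: k∈[0..2] ⇒ -0.801146 +1.245105 -0.258011 = +0.185947;  D = -0.084663+0.165555i
d^4_{0,-2}: k∈[0..2] ⇒ +0.998755 -0.827850 +0.096496 = +0.267400;  D = -0.230171-0.136103i
d^4_{1,-2}: k∈[0..2] ⇒ -0.830070 +0.387017 -0.024059 = -0.467112;  D = -0.261935+0.386761i
d^4_{2,-2}: k∈[0..2] ⇒ +0.490855 -0.122058 +0.003162 = +0.371958;  D = +0.294621+0.227049i
d^4_{3,-2}: k∈[0..1] ⇒ -0.204790 +0.021218 = -0.183572;  D = +0.120751-0.138267i
d^4_{4,-2}: single k=0 term ⇒ +0.053823;  D = -0.038295-0.037820i
Y_4^{m'}(θ=0.6468,φ=3.8147) and Σ D·Y over m':
  (-0.5340-0.1587i)·(-0.0526-0.0253i)  (+0.0164-0.0448i)·(+0.0948+0.1970i)  (-0.3976-0.1735i)·(+0.0936-0.4095i)  (-0.0847+0.1656i)·(-0.2593+0.2068i)  (-0.2302-0.1361i)·(-0.2021+0.0000i)  (-0.2619+0.3868i)·(+0.2593+0.2068i)  (+0.2946+0.2270i)·(+0.0936+0.4095i)  (+0.1208-0.1383i)·(-0.0948+0.1970i)  (-0.0383-0.0378i)·(-0.0526+0.0253i)
Y_4^-2(R⁻¹ n̂) = -0.234124+0.360465i

Re=-0.2341 Im=0.3605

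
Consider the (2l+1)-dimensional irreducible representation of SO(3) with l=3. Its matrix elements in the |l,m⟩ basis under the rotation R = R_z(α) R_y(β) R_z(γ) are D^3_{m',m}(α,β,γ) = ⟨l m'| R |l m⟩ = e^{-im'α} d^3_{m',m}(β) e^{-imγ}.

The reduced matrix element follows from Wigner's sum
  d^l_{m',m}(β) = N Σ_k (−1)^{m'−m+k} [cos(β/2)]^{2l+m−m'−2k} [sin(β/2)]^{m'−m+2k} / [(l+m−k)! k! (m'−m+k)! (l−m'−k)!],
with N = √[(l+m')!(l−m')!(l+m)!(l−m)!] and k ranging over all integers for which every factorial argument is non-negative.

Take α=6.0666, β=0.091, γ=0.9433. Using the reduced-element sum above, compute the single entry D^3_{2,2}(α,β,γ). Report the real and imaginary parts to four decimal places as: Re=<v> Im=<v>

Re=0.1152 Im=-0.9767

Split into d^3_{2,2}(β=0.091) × two z-phases.
With c≡cos(β/2)=0.998965 and s≡sin(β/2)=0.045484, N=[120·1·120·1]^{1/2}=120.000000
The bounds max(0,m−m')=0 and min(l+m,l−m')=1 give 2 terms
  k=0: (−1)^0·120.0000/(120)·0.9990^6·0.0455^0 = +0.993806
  k=1: (−1)^1·120.0000/(24)·0.9990^4·0.0455^2 = -0.010301
d^3_{2,2}(0.091) = +0.993806 -0.010301 = +0.983505
Phases: e^{-i·(2)·6.0666}=+0.907639+0.419751i, e^{-i·(2)·0.9433}=-0.310581-0.950547i ⇒ D=+0.115166-0.976739i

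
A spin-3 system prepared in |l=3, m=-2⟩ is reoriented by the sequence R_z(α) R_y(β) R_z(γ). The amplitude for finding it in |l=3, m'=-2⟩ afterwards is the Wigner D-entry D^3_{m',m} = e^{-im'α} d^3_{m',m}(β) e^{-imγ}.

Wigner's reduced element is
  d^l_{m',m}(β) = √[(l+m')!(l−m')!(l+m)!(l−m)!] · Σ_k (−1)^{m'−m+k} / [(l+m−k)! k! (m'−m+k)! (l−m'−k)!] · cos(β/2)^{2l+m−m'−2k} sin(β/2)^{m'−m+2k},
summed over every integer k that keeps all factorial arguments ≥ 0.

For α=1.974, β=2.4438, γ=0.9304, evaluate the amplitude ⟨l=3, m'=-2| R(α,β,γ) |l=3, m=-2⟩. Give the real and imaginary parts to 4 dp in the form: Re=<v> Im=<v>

First d^3_{-2,-2}(β=2.4438), then the phase factors e^{-i(-2)α} and e^{-i(-2)γ}:
c=cos(2.4438/2)=0.341861, s=sin(2.4438/2)=0.939751; N=√[1·120·1·120]=120.000000
Admissible k: 0..1 (factorial args all ≥0)
  k=0: (−1)^0·120.0000/(120)·0.3419^6·0.9398^0 = +0.001596
  k=1: (−1)^1·120.0000/(24)·0.3419^4·0.9398^2 = -0.060310
d^3_{-2,-2}(2.4438) = +0.001596 -0.060310 = -0.058714
Attach z-rotation phases: D = e^{-i(-2)(1.974)}·(-0.058714)·e^{-i(-2)(0.9304)} = -0.052231+0.026820i

Re=-0.0522 Im=0.0268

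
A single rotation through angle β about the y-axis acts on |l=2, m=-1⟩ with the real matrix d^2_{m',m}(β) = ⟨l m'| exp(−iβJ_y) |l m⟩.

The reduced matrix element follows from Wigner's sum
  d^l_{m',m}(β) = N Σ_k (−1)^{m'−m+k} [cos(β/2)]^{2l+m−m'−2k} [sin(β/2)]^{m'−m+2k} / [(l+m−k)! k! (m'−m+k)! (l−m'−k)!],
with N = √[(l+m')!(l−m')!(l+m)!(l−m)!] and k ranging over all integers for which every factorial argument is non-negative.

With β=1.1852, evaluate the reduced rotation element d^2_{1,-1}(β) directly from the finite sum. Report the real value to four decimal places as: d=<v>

d=0.5466

d^2_{1,-1}(β=1.1852) via Wigner's sum:
c=cos(1.1852/2)=0.829491, s=sin(1.1852/2)=0.558520; N=√[6·1·1·6]=6.000000
Admissible k: 0..1 (factorial args all ≥0)
  k=0: (−1)^2·6.0000/(2)·0.8295^2·0.5585^2 = +0.643905
  k=1: (−1)^3·6.0000/(6)·0.8295^0·0.5585^4 = -0.097309
d^2_{1,-1}(1.1852) = +0.643905 -0.097309 = +0.546596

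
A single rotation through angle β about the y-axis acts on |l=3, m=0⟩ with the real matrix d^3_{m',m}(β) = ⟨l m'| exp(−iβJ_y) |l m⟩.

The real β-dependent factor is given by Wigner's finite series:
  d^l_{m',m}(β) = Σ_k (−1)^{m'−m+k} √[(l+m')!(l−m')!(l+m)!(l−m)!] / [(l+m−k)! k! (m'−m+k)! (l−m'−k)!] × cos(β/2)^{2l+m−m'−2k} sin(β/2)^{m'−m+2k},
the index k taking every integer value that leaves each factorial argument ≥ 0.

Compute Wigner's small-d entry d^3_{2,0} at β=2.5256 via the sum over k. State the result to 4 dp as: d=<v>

d^3_{2,0}(β=2.5256) via Wigner's sum:
With c≡cos(β/2)=0.303150 and s≡sin(β/2)=0.952943, N=[120·1·6·6]^{1/2}=65.726707
k: max(0,(0)−(2))=0 … min(3+(0),3−(2))=1
  k=0: (−1)^2·65.7267/(12)·0.3031^4·0.9529^2 = +0.042007
  k=1: (−1)^3·65.7267/(12)·0.3031^2·0.9529^4 = -0.415091
d^3_{2,0}(2.5256) = +0.042007 -0.415091 = -0.373083

d=-0.3731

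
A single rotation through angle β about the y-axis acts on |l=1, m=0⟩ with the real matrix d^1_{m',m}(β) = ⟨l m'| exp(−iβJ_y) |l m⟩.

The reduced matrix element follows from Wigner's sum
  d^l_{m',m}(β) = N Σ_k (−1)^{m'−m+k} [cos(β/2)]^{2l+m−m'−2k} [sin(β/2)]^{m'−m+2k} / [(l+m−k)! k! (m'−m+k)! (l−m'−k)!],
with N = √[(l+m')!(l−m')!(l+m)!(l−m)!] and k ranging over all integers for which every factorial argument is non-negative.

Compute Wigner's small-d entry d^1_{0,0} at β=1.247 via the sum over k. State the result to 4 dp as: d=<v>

d=0.3182

d^1_{0,0}(β=1.247) via Wigner's sum:
c=cos(1.247/2)=0.811840, s=sin(1.247/2)=0.583880; N=√[1·1·1·1]=1.000000
k∈{0,1} keeps every argument non-negative
  k=0: (−1)^0·1.0000/(1)·0.8118^2·0.5839^0 = +0.659084
  k=1: (−1)^1·1.0000/(1)·0.8118^0·0.5839^2 = -0.340916
d^1_{0,0}(1.247) = +0.659084 -0.340916 = +0.318168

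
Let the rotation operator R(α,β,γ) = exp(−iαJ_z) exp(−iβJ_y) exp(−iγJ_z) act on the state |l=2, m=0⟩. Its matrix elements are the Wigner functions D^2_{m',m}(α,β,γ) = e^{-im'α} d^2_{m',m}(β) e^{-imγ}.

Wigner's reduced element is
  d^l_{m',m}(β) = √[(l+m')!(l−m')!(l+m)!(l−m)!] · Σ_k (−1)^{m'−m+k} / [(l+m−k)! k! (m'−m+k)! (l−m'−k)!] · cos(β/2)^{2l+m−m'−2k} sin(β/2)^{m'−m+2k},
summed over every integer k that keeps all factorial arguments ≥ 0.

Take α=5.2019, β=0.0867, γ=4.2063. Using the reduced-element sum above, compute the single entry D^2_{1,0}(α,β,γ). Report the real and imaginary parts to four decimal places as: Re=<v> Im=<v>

Re=-0.0497 Im=-0.0932

D^2_{1,0}(5.2019,0.0867,4.2063) = e^{-i·1·5.2019}·d^2_{1,0}(0.0867)·e^{-i·0·4.2063}. Compute d first:
c=cos(0.0867/2)=0.999061, s=sin(0.0867/2)=0.043336; N=√[6·1·2·2]=4.898979
Admissible k: 0..1 (factorial args all ≥0)
  k=0: (−1)^1·4.8990/(2)·0.9991^3·0.0433^1 = -0.105853
  k=1: (−1)^2·4.8990/(2)·0.9991^1·0.0433^3 = +0.000199
d^2_{1,0}(0.0867) = -0.105853 +0.000199 = -0.105654
D = (+0.470194+0.882563i)·(-0.105654)·(+1.000000+0.000000i) = -0.049678-0.093246i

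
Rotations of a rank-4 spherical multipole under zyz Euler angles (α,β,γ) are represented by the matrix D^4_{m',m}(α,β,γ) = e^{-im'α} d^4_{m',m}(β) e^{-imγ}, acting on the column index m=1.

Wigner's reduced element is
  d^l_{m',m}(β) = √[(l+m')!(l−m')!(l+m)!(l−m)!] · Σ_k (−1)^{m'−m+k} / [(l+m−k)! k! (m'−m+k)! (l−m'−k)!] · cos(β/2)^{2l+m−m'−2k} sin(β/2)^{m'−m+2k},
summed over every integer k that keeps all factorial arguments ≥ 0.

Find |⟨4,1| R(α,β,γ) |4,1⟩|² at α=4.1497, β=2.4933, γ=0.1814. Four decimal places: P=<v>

P=0.2507

Split into d^4_{1,1}(β=2.4933) × two z-phases.
c=cos(2.4933/2)=0.318500, s=sin(2.4933/2)=0.947923; N=√[120·6·120·6]=720.000000
The bounds max(0,m−m')=0 and min(l+m,l−m')=3 give 4 terms
  k=0: (−1)^0·720.0000/(720)·0.3185^8·0.9479^0 = +0.000106
  k=1: (−1)^1·720.0000/(48)·0.3185^6·0.9479^2 = -0.014070
  k=2: (−1)^2·720.0000/(24)·0.3185^4·0.9479^4 = +0.249258
  k=3: (−1)^3·720.0000/(72)·0.3185^2·0.9479^6 = -0.735964
d^4_{1,1}(2.4933) = +0.000106 -0.014070 +0.249258 -0.735964 = -0.500669
|D^4_{1,1}|² = |d^4_{1,1}(β)|² = (-0.500669)² = 0.250670 (the z-rotation phases have unit modulus)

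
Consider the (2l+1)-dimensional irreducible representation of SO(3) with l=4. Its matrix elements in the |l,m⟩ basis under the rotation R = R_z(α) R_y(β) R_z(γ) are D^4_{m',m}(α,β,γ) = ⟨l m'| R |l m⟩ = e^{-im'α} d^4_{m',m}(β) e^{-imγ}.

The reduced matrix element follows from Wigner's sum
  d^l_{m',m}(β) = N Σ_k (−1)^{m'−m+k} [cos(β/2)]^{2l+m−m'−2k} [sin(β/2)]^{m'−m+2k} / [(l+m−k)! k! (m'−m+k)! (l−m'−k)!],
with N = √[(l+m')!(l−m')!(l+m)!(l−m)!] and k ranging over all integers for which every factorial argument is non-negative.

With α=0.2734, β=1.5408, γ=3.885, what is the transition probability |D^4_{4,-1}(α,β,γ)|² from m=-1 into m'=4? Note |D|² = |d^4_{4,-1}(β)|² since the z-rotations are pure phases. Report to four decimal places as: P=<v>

First d^4_{4,-1}(β=1.5408), then the phase factors e^{-i(4)α} and e^{-i(-1)γ}:
c=cos(1.5408/2)=0.717632, s=sin(1.5408/2)=0.696422; N=√[40320·1·6·120]=5387.986637
k: max(0,(-1)−(4))=0 … min(4+(-1),4−(4))=0
  k=0: (−1)^5·5387.9866/(720)·0.7176^3·0.6964^5 = -0.453068
d^4_{4,-1}(1.5408) = -0.453068
|D^4_{4,-1}|² = |d^4_{4,-1}(β)|² = (-0.453068)² = 0.205270 (the z-rotation phases have unit modulus)

P=0.2053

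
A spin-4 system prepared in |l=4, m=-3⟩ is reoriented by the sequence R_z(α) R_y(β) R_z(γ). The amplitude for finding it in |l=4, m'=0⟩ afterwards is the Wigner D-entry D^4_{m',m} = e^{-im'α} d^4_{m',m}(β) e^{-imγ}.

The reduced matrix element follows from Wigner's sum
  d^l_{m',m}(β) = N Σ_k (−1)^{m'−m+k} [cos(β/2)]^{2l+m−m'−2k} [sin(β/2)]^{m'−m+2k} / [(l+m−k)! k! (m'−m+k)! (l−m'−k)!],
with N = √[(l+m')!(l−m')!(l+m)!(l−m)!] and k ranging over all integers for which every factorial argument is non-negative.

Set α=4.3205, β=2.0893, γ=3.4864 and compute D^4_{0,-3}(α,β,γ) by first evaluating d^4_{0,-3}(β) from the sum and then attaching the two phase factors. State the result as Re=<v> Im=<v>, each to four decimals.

Re=-0.2454 Im=-0.4128

Split into d^4_{0,-3}(β=2.0893) × two z-phases.
c=cos(2.0893/2)=0.502205, s=sin(2.0893/2)=0.864749; N=√[24·24·1·5040]=1703.830978
k: max(0,(-3)−(0))=0 … min(4+(-3),4−(0))=1
  k=0: (−1)^3·1703.8310/(144)·0.5022^5·0.8647^3 = -0.244420
  k=1: (−1)^4·1703.8310/(144)·0.5022^3·0.8647^5 = +0.724696
d^4_{0,-3}(2.0893) = -0.244420 +0.724696 = +0.480276
D = (+1.000000+0.000000i)·(+0.480276)·(-0.511023-0.859567i) = -0.245432-0.412829i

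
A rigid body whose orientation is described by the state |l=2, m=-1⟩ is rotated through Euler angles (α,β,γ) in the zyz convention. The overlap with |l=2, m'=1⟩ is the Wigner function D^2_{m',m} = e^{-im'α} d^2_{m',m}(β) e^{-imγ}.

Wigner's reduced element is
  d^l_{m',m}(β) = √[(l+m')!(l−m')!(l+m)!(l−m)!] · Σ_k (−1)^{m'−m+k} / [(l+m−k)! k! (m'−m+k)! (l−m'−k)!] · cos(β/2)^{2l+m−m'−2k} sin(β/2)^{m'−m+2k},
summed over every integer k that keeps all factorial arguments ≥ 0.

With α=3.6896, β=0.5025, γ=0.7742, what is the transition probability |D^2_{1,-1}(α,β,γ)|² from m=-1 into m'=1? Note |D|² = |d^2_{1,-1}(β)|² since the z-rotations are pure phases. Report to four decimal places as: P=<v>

P=0.0289

D^2_{1,-1}(3.6896,0.5025,0.7742) = e^{-i·1·3.6896}·d^2_{1,-1}(0.5025)·e^{-i·-1·0.7742}. Compute d first:
c=cos(0.5025/2)=0.968602, s=sin(0.5025/2)=0.248615; N=√[6·1·1·6]=6.000000
Admissible k: 0..1 (factorial args all ≥0)
  k=0: (−1)^2·6.0000/(2)·0.9686^2·0.2486^2 = +0.173967
  k=1: (−1)^3·6.0000/(6)·0.9686^0·0.2486^4 = -0.003820
d^2_{1,-1}(0.5025) = +0.173967 -0.003820 = +0.170147
|D^2_{1,-1}|² = |d^2_{1,-1}(β)|² = (+0.170147)² = 0.028950 (the z-rotation phases have unit modulus)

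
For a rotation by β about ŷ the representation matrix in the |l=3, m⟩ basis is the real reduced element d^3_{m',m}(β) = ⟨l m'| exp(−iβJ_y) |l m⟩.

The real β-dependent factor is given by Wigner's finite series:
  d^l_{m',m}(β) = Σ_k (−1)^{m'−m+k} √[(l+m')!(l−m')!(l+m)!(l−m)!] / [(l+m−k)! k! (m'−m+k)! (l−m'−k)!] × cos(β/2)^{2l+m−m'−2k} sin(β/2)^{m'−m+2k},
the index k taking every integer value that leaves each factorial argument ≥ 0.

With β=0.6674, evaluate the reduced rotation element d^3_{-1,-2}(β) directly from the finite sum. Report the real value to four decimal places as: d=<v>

d=-0.5925

d^3_{-1,-2}(β=0.6674) via Wigner's sum:
c=cos(0.6674/2)=0.944837, s=sin(0.6674/2)=0.327541; N=√[2·24·1·120]=75.894664
k: max(0,(-2)−(-1))=0 … min(3+(-2),3−(-1))=1
  k=0: (−1)^1·75.8947/(24)·0.9448^5·0.3275^1 = -0.779920
  k=1: (−1)^2·75.8947/(12)·0.9448^3·0.3275^3 = +0.187456
d^3_{-1,-2}(0.6674) = -0.779920 +0.187456 = -0.592465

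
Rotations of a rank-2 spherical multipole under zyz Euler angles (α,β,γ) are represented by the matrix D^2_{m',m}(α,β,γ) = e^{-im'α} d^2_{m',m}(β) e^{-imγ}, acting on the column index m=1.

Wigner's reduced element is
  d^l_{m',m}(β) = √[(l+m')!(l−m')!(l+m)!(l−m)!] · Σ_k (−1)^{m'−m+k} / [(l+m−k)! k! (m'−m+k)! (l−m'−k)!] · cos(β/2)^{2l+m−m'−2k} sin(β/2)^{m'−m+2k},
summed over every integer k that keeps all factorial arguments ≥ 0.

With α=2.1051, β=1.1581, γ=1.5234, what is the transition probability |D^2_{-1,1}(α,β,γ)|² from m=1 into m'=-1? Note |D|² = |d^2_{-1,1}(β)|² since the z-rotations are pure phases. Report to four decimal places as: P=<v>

Split into d^2_{-1,1}(β=1.1581) × two z-phases.
c=cos(1.1581/2)=0.836983, s=sin(1.1581/2)=0.547229; N=√[1·6·6·1]=6.000000
The bounds max(0,m−m')=2 and min(l+m,l−m')=3 give 2 terms
  k=2: (−1)^0·6.0000/(2)·0.8370^2·0.5472^2 = +0.629351
  k=3: (−1)^1·6.0000/(6)·0.8370^0·0.5472^4 = -0.089676
d^2_{-1,1}(1.1581) = +0.629351 -0.089676 = +0.539675
|D^2_{-1,1}|² = |d^2_{-1,1}(β)|² = (+0.539675)² = 0.291249 (the z-rotation phases have unit modulus)

P=0.2912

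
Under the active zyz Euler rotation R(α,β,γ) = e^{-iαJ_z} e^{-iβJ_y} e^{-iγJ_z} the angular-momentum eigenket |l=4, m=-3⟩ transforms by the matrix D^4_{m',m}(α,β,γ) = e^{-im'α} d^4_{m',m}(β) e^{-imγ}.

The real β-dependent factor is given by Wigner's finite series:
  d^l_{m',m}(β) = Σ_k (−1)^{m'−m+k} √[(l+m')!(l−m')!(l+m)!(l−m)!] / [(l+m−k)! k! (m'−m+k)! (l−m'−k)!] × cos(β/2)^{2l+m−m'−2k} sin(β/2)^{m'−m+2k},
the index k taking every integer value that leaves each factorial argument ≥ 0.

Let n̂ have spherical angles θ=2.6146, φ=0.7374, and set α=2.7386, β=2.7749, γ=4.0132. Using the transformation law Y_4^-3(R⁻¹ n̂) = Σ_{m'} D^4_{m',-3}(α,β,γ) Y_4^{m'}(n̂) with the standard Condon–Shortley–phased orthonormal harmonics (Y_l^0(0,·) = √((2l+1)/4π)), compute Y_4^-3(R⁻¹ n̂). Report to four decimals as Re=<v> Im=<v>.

Need the full column D^4_{m',-3} for m'=−4..4 at α=2.7386, β=2.7749, γ=4.0132.
cos(β/2)=0.182321, sin(β/2)=0.983239
d^4_{-4,-3}: single k=1 term ⇒ +0.000019;  D = -0.000010-0.000016i
d^4_{-3,-3}: k∈[0..1] ⇒ +0.000001 -0.000249 = -0.000247;  D = -0.000041-0.000244i
d^4_{-2,-3}: k∈[0..1] ⇒ -0.000025 +0.002150 = +0.002125;  D = +0.000501-0.002065i
d^4_{-1,-3}: k∈[0..1] ⇒ +0.000282 -0.013662 = -0.013380;  D = +0.008001-0.010724i
d^4_{0,-3}: k∈[0..1] ⇒ -0.002266 +0.065897 = +0.063632;  D = +0.055005-0.031990i
d^4_{1,-3}: k∈[0..1] ⇒ +0.013662 -0.238395 = -0.224734;  D = +0.223014-0.027746i
d^4_{2,-3}: k∈[0..1] ⇒ -0.062516 +0.606058 = +0.543542;  D = +0.522492+0.149801i
d^4_{3,-3}: k∈[0..1] ⇒ +0.210245 -0.873521 = -0.663276;  D = +0.514823+0.418200i
d^4_{4,-3}: single k=0 term ⇒ -0.458137;  D = -0.213829-0.405175i
Y_4^{m'}(θ=2.6146,φ=0.7374) and Σ D·Y over m':
  (-0.0000-0.0000i)·(-0.0278-0.0054i)  (-0.0000-0.0002i)·(+0.0823+0.1103i)  (+0.0005-0.0021i)·(+0.0343-0.3562i)  (+0.0080-0.0107i)·(-0.3394+0.3083i)  (+0.0550-0.0320i)·(+0.0129+0.0000i)  (+0.2230-0.0277i)·(+0.3394+0.3083i)  (+0.5225+0.1498i)·(+0.0343+0.3562i)  (+0.5148+0.4182i)·(-0.0823+0.1103i)  (-0.2138-0.4052i)·(-0.0278+0.0054i)
Y_4^-3(R⁻¹ n̂) = -0.030978+0.288457i

Re=-0.0310 Im=0.2885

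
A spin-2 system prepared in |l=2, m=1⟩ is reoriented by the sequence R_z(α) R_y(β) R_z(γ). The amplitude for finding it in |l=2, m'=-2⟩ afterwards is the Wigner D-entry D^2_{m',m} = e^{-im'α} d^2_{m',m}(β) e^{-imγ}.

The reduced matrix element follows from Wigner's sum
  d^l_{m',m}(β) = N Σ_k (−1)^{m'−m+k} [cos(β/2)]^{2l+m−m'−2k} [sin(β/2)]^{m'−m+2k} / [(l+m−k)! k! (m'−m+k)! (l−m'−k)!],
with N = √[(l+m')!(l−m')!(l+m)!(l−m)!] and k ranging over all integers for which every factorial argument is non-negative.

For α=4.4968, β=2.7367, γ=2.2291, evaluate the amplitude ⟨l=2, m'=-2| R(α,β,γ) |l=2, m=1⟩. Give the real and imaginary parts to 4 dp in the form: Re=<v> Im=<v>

Re=0.3350 Im=0.1750

D^2_{-2,1}(4.4968,2.7367,2.2291) = e^{-i·-2·4.4968}·d^2_{-2,1}(2.7367)·e^{-i·1·2.2291}. Compute d first:
Half-angle: c=0.201066, s=0.979578. N=√(1·24·6·1)=12.000000
Admissible k: 3..3 (factorial args all ≥0)
  k=3: (−1)^0·12.0000/(6)·0.2011^1·0.9796^3 = +0.377995
d^2_{-2,1}(2.7367) = +0.377995
Attach z-rotation phases: D = e^{-i(-2)(4.4968)}·(+0.377995)·e^{-i(1)(2.2291)} = +0.335050+0.174991i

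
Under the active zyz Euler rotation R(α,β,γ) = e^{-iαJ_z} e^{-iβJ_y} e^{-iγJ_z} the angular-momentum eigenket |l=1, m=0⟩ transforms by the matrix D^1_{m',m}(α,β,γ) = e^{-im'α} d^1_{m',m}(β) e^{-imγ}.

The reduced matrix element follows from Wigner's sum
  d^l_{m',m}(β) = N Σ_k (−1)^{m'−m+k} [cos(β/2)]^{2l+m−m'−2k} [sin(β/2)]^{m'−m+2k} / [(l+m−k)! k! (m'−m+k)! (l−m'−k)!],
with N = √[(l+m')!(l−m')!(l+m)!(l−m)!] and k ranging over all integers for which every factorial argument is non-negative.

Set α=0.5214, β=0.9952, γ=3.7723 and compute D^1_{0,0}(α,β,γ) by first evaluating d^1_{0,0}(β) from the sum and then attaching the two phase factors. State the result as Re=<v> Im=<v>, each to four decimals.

Re=0.5443 Im=0.0000

Split into d^1_{0,0}(β=0.9952) × two z-phases.
Half-angle: c=0.878731, s=0.477318. N=√(1·1·1·1)=1.000000
Admissible k: 0..1 (factorial args all ≥0)
  k=0: (−1)^0·1.0000/(1)·0.8787^2·0.4773^0 = +0.772168
  k=1: (−1)^1·1.0000/(1)·0.8787^0·0.4773^2 = -0.227832
d^1_{0,0}(0.9952) = +0.772168 -0.227832 = +0.544335
Phases: e^{-i·(0)·0.5214}=+1.000000+0.000000i, e^{-i·(0)·3.7723}=+1.000000+0.000000i ⇒ D=+0.544335+0.000000i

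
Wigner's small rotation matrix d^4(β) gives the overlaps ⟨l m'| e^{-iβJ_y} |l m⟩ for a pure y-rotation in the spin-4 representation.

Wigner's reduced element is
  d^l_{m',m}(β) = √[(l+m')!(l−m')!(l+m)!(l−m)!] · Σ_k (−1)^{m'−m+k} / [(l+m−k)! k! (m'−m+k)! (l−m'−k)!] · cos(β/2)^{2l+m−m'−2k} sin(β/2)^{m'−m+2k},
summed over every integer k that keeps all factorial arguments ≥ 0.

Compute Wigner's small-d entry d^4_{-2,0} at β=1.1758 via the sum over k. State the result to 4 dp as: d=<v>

d^4_{-2,0}(β=1.1758) via Wigner's sum:
Half-angle: c=0.832107, s=0.554615. N=√(2·720·24·24)=910.735966
Admissible k: 2..4 (factorial args all ≥0)
  k=2: (−1)^0·910.7360/(96)·0.8321^6·0.5546^2 = +0.968679
  k=3: (−1)^1·910.7360/(36)·0.8321^4·0.5546^4 = -1.147554
  k=4: (−1)^2·910.7360/(96)·0.8321^2·0.5546^6 = +0.191174
d^4_{-2,0}(1.1758) = +0.968679 -1.147554 +0.191174 = +0.012299

d=0.0123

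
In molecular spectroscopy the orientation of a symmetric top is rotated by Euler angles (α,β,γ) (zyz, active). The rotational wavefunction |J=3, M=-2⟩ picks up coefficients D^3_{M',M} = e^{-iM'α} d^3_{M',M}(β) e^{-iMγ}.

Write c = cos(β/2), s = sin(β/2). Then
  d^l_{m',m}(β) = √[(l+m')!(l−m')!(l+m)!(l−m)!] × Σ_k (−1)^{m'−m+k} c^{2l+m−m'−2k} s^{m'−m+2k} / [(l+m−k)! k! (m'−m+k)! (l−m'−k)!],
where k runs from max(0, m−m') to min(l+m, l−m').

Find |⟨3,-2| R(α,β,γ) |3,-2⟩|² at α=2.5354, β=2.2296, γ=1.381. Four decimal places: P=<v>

D^3_{-2,-2}(2.5354,2.2296,1.381) = e^{-i·-2·2.5354}·d^3_{-2,-2}(2.2296)·e^{-i·-2·1.381}. Compute d first:
c=cos(2.2296/2)=0.440357, s=sin(2.2296/2)=0.897823; N=√[1·120·1·120]=120.000000
k∈{0,1} keeps every argument non-negative
  k=0: (−1)^0·120.0000/(120)·0.4404^6·0.8978^0 = +0.007292
  k=1: (−1)^1·120.0000/(24)·0.4404^4·0.8978^2 = -0.151555
d^3_{-2,-2}(2.2296) = +0.007292 -0.151555 = -0.144264
|D^3_{-2,-2}|² = |d^3_{-2,-2}(β)|² = (-0.144264)² = 0.020812 (the z-rotation phases have unit modulus)

P=0.0208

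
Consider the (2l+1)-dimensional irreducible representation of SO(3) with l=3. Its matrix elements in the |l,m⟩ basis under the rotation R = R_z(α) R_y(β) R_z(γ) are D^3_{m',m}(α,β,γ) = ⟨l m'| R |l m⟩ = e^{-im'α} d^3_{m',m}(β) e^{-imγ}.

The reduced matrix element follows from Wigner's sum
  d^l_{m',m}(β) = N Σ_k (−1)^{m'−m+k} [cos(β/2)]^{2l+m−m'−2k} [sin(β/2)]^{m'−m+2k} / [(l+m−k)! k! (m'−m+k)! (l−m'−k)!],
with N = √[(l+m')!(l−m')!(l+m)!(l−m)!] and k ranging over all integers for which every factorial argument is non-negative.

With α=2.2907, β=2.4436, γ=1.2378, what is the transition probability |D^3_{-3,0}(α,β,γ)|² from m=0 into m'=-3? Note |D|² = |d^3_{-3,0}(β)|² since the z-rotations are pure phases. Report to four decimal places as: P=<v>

P=0.0220

First d^3_{-3,0}(β=2.4436), then the phase factors e^{-i(-3)α} and e^{-i(0)γ}:
c=cos(2.4436/2)=0.341955, s=sin(2.4436/2)=0.939716; N=√[1·720·6·6]=160.996894
k: max(0,(0)−(-3))=3 … min(3+(0),3−(-3))=3
  k=3: (−1)^0·160.9969/(36)·0.3420^3·0.9397^3 = +0.148392
d^3_{-3,0}(2.4436) = +0.148392
|D^3_{-3,0}|² = |d^3_{-3,0}(β)|² = (+0.148392)² = 0.022020 (the z-rotation phases have unit modulus)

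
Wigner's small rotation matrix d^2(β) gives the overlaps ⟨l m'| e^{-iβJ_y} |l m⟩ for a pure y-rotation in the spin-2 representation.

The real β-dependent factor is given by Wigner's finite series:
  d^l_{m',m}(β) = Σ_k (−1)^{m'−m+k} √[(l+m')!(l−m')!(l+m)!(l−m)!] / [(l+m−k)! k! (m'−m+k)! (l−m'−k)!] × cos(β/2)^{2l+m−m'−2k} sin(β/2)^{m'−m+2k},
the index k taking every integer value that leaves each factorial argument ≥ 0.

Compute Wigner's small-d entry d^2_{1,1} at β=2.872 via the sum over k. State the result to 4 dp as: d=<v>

d=-0.0529

d^2_{1,1}(β=2.872) via Wigner's sum:
With c≡cos(β/2)=0.134388 and s≡sin(β/2)=0.990929, N=[6·1·6·1]^{1/2}=6.000000
k∈{0,1} keeps every argument non-negative
  k=0: (−1)^0·6.0000/(6)·0.1344^4·0.9909^0 = +0.000326
  k=1: (−1)^1·6.0000/(2)·0.1344^2·0.9909^2 = -0.053202
d^2_{1,1}(2.872) = +0.000326 -0.053202 = -0.052876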